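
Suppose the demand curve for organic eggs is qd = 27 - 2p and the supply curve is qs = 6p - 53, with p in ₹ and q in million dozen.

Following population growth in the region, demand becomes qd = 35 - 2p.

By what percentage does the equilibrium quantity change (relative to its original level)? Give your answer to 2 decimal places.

+85.71

Solve the original market: 27 - 2p = 6p - 53, hence p = 10 and q = 7.
The new curves are qd = 35 - 2p (demand) and qs = 6p - 53 (supply).
Clearing the new market: 35 - 2p = 6p - 53, so p = 11 and q = 13.
%Δq = (13 − 7) / 7 × 100 = +85.71%.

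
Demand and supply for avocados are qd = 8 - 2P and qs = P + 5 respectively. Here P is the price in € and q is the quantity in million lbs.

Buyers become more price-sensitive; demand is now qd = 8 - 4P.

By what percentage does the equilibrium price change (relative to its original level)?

-40

Before the shock: 8 - 2P = P + 5 ⇒ 3 = 3P ⇒ P = 1, q = 6.
The shock moves the curves to qd = 8 - 4P and qs = P + 5.
Clearing the new market: 8 - 4P = P + 5, so P = 0.6 and q = 5.6.
%ΔP = (0.6 − 1) / 1 × 100 = -40%.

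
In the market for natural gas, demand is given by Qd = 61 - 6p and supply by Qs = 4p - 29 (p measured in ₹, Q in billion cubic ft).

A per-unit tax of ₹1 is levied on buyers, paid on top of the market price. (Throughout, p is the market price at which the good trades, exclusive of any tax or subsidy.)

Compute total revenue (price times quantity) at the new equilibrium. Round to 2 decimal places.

Solve the original market: 61 - 6p = 4p - 29, hence p = 9 and Q = 7.
Since buyers pay the price plus the tax, the effective demand curve becomes Qd = 55 - 6p.
New equilibrium: 55 - 6p = 4p - 29 ⇒ 84 = 10p ⇒ p = 8.4, Q = 4.6.
New expenditure = 8.4 × 4.6 = 38.64.

38.64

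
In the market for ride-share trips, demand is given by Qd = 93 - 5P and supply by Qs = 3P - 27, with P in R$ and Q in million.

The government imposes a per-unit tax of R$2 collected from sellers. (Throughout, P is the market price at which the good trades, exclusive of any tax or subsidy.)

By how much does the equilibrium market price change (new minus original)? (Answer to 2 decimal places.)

Solve the original market: 93 - 5P = 3P - 27, hence P = 15 and Q = 18.
Since sellers keep the price net of the tax, the effective supply curve becomes Qs = 3P - 33.
Clearing the new market: 93 - 5P = 3P - 33, so P = 15.75 and Q = 14.25.
ΔP = 15.75 − 15 = +0.75.

+0.75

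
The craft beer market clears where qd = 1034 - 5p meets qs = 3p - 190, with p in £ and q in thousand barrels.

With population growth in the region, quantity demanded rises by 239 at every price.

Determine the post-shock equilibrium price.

Original equilibrium: 1034 - 5p = 3p - 190 gives 1224 = 8p, so p = 153 and q = 269.
The new curves are qd = 1273 - 5p (demand) and qs = 3p - 190 (supply).
Equate the new curves: 1273 - 5p = 3p - 190, giving 1463 = 8p, p = 182.875, q = 358.625.

182.875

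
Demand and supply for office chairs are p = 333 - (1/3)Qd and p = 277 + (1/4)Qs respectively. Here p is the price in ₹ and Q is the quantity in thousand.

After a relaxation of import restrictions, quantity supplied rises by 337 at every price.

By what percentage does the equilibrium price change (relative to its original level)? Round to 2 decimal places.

Solve the original market: 999 - 3p = 4p - 1108, hence p = 301 and Q = 96.
With the change applied: demand Qd = 999 - 3p, supply Qs = 4p - 771.
New equilibrium: 999 - 3p = 4p - 771 ⇒ 1770 = 7p ⇒ p = 1770/7 ≈ 252.8571, Q = 1683/7 ≈ 240.4286.
%Δp = (252.8571 − 301) / 301 × 100 = -15.99%.

-15.99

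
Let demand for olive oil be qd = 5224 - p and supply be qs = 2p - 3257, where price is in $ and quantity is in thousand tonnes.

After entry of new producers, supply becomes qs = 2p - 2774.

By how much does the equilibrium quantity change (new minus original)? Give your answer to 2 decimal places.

Initially, 5224 - p = 2p - 3257, so 8481 = 3p and p = 2827, q = 2397.
The shock moves the curves to qd = 5224 - p and qs = 2p - 2774.
Setting them equal: 5224 - p = 2p - 2774 → 7998 = 3p, so p = 2666 and q = 2558.
Δq = 2558 − 2397 = +161.00.

+161.00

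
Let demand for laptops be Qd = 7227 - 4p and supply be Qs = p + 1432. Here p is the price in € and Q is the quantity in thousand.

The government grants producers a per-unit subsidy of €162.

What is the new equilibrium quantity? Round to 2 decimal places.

2720.60

Before the shock: 7227 - 4p = p + 1432 ⇒ 5795 = 5p ⇒ p = 1159, Q = 2591.
Since sellers receive the price plus the subsidy, the effective supply curve becomes Qs = p + 1594.
Setting them equal: 7227 - 4p = p + 1594 → 5633 = 5p, so p = 1126.6 and Q = 2720.6.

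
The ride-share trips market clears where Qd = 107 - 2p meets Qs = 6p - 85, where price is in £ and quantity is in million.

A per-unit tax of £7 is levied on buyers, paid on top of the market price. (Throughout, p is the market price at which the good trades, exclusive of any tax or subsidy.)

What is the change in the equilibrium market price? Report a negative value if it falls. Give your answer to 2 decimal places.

-1.75

Solve the original market: 107 - 2p = 6p - 85, hence p = 24 and Q = 59.
Since buyers pay the price plus the tax, the effective demand curve becomes Qd = 93 - 2p.
New equilibrium: 93 - 2p = 6p - 85 ⇒ 178 = 8p ⇒ p = 22.25, Q = 48.5.
Δp = 22.25 − 24 = -1.75.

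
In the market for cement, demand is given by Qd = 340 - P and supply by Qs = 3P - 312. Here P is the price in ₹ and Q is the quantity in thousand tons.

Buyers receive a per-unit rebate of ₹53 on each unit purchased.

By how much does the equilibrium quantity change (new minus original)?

+39.75

Solve the original market: 340 - P = 3P - 312, hence P = 163 and Q = 177.
Since buyers' out-of-pocket price is the market price minus the rebate, the effective demand curve becomes Qd = 393 - P.
Clearing the new market: 393 - P = 3P - 312, so P = 176.25 and Q = 216.75.
ΔQ = 216.75 − 177 = +39.75.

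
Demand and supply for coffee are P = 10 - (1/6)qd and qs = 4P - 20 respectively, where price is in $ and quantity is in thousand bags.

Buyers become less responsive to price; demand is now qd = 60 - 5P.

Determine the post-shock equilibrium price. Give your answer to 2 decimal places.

8.89

Solve the original market: 60 - 6P = 4P - 20, hence P = 8 and q = 12.
The new curves are qd = 60 - 5P (demand) and qs = 4P - 20 (supply).
Equate the new curves: 60 - 5P = 4P - 20, giving 80 = 9P, P = 80/9 ≈ 8.8889, q = 140/9 ≈ 15.5556.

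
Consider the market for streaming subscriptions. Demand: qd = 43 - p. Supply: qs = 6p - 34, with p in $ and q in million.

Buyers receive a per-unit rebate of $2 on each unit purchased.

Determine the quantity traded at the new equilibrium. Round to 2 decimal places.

Original equilibrium: 43 - p = 6p - 34 gives 77 = 7p, so p = 11 and q = 32.
Since buyers' out-of-pocket price is the market price minus the rebate, the effective demand curve becomes qd = 45 - p.
New equilibrium: 45 - p = 6p - 34 ⇒ 79 = 7p ⇒ p = 79/7 ≈ 11.2857, q = 236/7 ≈ 33.7143.

33.71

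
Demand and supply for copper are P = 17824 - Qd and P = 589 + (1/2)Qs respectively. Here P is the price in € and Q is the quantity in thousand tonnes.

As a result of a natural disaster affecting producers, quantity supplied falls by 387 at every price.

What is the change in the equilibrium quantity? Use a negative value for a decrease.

Before the shock: 17824 - P = 2P - 1178 ⇒ 19002 = 3P ⇒ P = 6334, Q = 11490.
With the change applied: demand Qd = 17824 - P, supply Qs = 2P - 1565.
Equate the new curves: 17824 - P = 2P - 1565, giving 19389 = 3P, P = 6463, Q = 11361.
ΔQ = 11361 − 11490 = -129.

-129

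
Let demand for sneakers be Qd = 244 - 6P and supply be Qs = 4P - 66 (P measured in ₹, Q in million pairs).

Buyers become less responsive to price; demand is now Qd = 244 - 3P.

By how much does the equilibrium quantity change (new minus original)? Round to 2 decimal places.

Initially, 244 - 6P = 4P - 66, so 310 = 10P and P = 31, Q = 58.
With the change applied: demand Qd = 244 - 3P, supply Qs = 4P - 66.
New equilibrium: 244 - 3P = 4P - 66 ⇒ 310 = 7P ⇒ P = 310/7 ≈ 44.2857, Q = 778/7 ≈ 111.1429.
ΔQ = 111.1429 − 58 = +53.14.

+53.14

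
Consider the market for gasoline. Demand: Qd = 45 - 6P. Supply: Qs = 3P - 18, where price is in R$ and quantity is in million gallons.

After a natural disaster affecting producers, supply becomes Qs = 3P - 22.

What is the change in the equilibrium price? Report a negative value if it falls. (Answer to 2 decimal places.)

+0.44

Solve the original market: 45 - 6P = 3P - 18, hence P = 7 and Q = 3.
The new curves are Qd = 45 - 6P (demand) and Qs = 3P - 22 (supply).
New equilibrium: 45 - 6P = 3P - 22 ⇒ 67 = 9P ⇒ P = 67/9 ≈ 7.4444, Q = 1/3 ≈ 0.3333.
ΔP = 7.4444 − 7 = +0.44.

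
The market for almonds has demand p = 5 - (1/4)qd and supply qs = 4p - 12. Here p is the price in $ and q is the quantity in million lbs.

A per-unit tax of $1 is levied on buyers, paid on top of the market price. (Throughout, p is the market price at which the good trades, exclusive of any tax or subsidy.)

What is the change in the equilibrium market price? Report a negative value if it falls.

-0.5

Initially, 20 - 4p = 4p - 12, so 32 = 8p and p = 4, q = 4.
Since buyers pay the price plus the tax, the effective demand curve becomes qd = 16 - 4p.
New equilibrium: 16 - 4p = 4p - 12 ⇒ 28 = 8p ⇒ p = 3.5, q = 2.
Δp = 3.5 − 4 = -0.5.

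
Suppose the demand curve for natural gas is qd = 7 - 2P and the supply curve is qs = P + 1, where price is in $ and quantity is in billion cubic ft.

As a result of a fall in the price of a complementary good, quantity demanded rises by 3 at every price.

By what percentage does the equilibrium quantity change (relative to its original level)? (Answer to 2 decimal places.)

Solve the original market: 7 - 2P = P + 1, hence P = 2 and q = 3.
After the shift, demand is qd = 10 - 2P and supply is qs = P + 1.
Clearing the new market: 10 - 2P = P + 1, so P = 3 and q = 4.
%Δq = (4 − 3) / 3 × 100 = +33.33%.

+33.33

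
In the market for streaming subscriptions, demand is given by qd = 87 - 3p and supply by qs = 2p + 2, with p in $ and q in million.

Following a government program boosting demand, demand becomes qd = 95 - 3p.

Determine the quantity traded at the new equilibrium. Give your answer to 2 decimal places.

Original equilibrium: 87 - 3p = 2p + 2 gives 85 = 5p, so p = 17 and q = 36.
The shock moves the curves to qd = 95 - 3p and qs = 2p + 2.
New equilibrium: 95 - 3p = 2p + 2 ⇒ 93 = 5p ⇒ p = 18.6, q = 39.2.

39.20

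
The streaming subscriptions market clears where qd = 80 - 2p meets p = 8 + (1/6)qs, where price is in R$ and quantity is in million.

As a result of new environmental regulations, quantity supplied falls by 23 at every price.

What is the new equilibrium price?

Initially, 80 - 2p = 6p - 48, so 128 = 8p and p = 16, q = 48.
With the change applied: demand qd = 80 - 2p, supply qs = 6p - 71.
New equilibrium: 80 - 2p = 6p - 71 ⇒ 151 = 8p ⇒ p = 18.875, q = 42.25.

18.875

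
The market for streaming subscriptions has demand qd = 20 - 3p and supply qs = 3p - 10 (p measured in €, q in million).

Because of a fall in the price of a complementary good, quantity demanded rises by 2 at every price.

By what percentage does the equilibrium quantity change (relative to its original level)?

+20

Original equilibrium: 20 - 3p = 3p - 10 gives 30 = 6p, so p = 5 and q = 5.
After the shift, demand is qd = 22 - 3p and supply is qs = 3p - 10.
Equate the new curves: 22 - 3p = 3p - 10, giving 32 = 6p, p = 16/3 ≈ 5.3333, q = 6.
%Δq = (6 − 5) / 5 × 100 = +20%.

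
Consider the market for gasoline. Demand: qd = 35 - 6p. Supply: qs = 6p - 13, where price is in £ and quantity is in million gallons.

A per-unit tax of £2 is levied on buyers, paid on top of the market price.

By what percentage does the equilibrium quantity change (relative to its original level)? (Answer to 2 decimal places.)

-54.55

Before the shock: 35 - 6p = 6p - 13 ⇒ 48 = 12p ⇒ p = 4, q = 11.
Since buyers pay the price plus the tax, the effective demand curve becomes qd = 23 - 6p.
New equilibrium: 23 - 6p = 6p - 13 ⇒ 36 = 12p ⇒ p = 3, q = 5.
%Δq = (5 − 11) / 11 × 100 = -54.55%.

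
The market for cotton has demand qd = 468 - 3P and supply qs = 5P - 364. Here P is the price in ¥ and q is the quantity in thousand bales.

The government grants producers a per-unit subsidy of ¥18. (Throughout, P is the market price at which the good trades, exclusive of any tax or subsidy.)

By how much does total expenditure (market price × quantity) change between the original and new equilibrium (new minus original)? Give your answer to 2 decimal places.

+1375.31

Before the shock: 468 - 3P = 5P - 364 ⇒ 832 = 8P ⇒ P = 104, q = 156.
Since sellers receive the price plus the subsidy, the effective supply curve becomes qs = 5P - 274.
New equilibrium: 468 - 3P = 5P - 274 ⇒ 742 = 8P ⇒ P = 92.75, q = 189.75.
Expenditure moves from 104×156 = 16224 to 92.75×189.75 = 17599.3125; change = +1375.31.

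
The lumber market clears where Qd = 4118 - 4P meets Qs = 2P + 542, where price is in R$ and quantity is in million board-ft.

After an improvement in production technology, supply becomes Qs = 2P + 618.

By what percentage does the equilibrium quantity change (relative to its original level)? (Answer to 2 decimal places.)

+2.92

Original equilibrium: 4118 - 4P = 2P + 542 gives 3576 = 6P, so P = 596 and Q = 1734.
After the shift, demand is Qd = 4118 - 4P and supply is Qs = 2P + 618.
Equate the new curves: 4118 - 4P = 2P + 618, giving 3500 = 6P, P = 1750/3 ≈ 583.3333, Q = 5354/3 ≈ 1784.6667.
%ΔQ = (1784.6667 − 1734) / 1734 × 100 = +2.92%.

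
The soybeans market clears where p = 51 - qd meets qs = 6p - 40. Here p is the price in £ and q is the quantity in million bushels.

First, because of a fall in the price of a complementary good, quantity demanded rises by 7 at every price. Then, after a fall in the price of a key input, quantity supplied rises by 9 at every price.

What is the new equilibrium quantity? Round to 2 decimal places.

Solve the original market: 51 - p = 6p - 40, hence p = 13 and q = 38.
With the change applied: demand qd = 58 - p, supply qs = 6p - 31.
Clearing the new market: 58 - p = 6p - 31, so p = 89/7 ≈ 12.7143 and q = 317/7 ≈ 45.2857.

45.29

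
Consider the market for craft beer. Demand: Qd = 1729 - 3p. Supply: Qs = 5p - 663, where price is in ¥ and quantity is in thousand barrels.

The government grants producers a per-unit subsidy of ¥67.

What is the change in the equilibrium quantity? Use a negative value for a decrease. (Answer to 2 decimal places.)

Solve the original market: 1729 - 3p = 5p - 663, hence p = 299 and Q = 832.
Since sellers receive the price plus the subsidy, the effective supply curve becomes Qs = 5p - 328.
New equilibrium: 1729 - 3p = 5p - 328 ⇒ 2057 = 8p ⇒ p = 257.125, Q = 957.625.
ΔQ = 957.625 − 832 = +125.63.

+125.63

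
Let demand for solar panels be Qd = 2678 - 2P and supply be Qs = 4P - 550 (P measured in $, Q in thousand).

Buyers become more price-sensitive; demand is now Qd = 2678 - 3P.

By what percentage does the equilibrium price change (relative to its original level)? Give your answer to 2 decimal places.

Solve the original market: 2678 - 2P = 4P - 550, hence P = 538 and Q = 1602.
The new curves are Qd = 2678 - 3P (demand) and Qs = 4P - 550 (supply).
New equilibrium: 2678 - 3P = 4P - 550 ⇒ 3228 = 7P ⇒ P = 3228/7 ≈ 461.1429, Q = 9062/7 ≈ 1294.5714.
%ΔP = (461.1429 − 538) / 538 × 100 = -14.29%.

-14.29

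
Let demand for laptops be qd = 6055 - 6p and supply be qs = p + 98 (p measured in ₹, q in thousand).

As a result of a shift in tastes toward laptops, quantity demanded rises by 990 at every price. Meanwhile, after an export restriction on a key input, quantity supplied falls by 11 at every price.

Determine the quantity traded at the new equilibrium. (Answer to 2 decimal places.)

Original equilibrium: 6055 - 6p = p + 98 gives 5957 = 7p, so p = 851 and q = 949.
With the change applied: demand qd = 7045 - 6p, supply qs = p + 87.
New equilibrium: 7045 - 6p = p + 87 ⇒ 6958 = 7p ⇒ p = 994, q = 1081.

1081.00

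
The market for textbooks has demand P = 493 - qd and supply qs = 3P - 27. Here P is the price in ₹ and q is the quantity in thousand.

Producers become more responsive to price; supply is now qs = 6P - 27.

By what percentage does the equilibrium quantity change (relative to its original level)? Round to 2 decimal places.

Before the shock: 493 - P = 3P - 27 ⇒ 520 = 4P ⇒ P = 130, q = 363.
With the change applied: demand qd = 493 - P, supply qs = 6P - 27.
New equilibrium: 493 - P = 6P - 27 ⇒ 520 = 7P ⇒ P = 520/7 ≈ 74.2857, q = 2931/7 ≈ 418.7143.
%Δq = (418.7143 − 363) / 363 × 100 = +15.35%.

+15.35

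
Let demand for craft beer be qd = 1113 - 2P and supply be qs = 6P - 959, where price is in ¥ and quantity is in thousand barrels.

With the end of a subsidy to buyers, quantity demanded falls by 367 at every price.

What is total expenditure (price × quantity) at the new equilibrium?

Solve the original market: 1113 - 2P = 6P - 959, hence P = 259 and q = 595.
The new curves are qd = 746 - 2P (demand) and qs = 6P - 959 (supply).
Equate the new curves: 746 - 2P = 6P - 959, giving 1705 = 8P, P = 213.125, q = 319.75.
New expenditure = 213.125 × 319.75 = 68146.71875.

68146.71875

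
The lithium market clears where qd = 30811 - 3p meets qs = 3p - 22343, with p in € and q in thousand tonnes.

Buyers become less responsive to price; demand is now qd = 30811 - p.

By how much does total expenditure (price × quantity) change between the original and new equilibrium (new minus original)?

+195338735.25

Initially, 30811 - 3p = 3p - 22343, so 53154 = 6p and p = 8859, q = 4234.
After the shift, demand is qd = 30811 - p and supply is qs = 3p - 22343.
New equilibrium: 30811 - p = 3p - 22343 ⇒ 53154 = 4p ⇒ p = 13288.5, q = 17522.5.
Expenditure moves from 8859×4234 = 37509006 to 13288.5×17522.5 = 232847741.25; change = +195338735.25.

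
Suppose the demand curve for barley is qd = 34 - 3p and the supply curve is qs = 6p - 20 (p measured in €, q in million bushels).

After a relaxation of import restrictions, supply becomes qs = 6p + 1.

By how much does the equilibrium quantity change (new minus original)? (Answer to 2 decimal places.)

+7.00

Before the shock: 34 - 3p = 6p - 20 ⇒ 54 = 9p ⇒ p = 6, q = 16.
The shock moves the curves to qd = 34 - 3p and qs = 6p + 1.
Equate the new curves: 34 - 3p = 6p + 1, giving 33 = 9p, p = 11/3 ≈ 3.6667, q = 23.
Δq = 23 − 16 = +7.00.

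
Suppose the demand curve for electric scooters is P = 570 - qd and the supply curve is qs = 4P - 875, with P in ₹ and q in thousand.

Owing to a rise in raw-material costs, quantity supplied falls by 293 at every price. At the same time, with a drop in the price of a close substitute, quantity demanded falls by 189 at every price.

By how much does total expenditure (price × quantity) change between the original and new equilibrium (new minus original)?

-59151.24

Initially, 570 - P = 4P - 875, so 1445 = 5P and P = 289, q = 281.
After the shift, demand is qd = 381 - P and supply is qs = 4P - 1168.
Setting them equal: 381 - P = 4P - 1168 → 1549 = 5P, so P = 309.8 and q = 71.2.
Expenditure moves from 289×281 = 81209 to 309.8×71.2 = 22057.76; change = -59151.24.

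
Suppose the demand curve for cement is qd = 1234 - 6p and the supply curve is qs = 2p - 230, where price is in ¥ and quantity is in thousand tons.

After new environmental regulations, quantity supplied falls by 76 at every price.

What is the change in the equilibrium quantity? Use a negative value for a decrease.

Solve the original market: 1234 - 6p = 2p - 230, hence p = 183 and q = 136.
With the change applied: demand qd = 1234 - 6p, supply qs = 2p - 306.
Equate the new curves: 1234 - 6p = 2p - 306, giving 1540 = 8p, p = 192.5, q = 79.
Δq = 79 − 136 = -57.

-57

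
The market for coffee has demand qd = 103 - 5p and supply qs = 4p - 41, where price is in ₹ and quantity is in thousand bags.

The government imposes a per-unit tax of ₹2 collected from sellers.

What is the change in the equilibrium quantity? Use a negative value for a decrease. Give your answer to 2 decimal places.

-4.44

Original equilibrium: 103 - 5p = 4p - 41 gives 144 = 9p, so p = 16 and q = 23.
Since sellers keep the price net of the tax, the effective supply curve becomes qs = 4p - 49.
Equate the new curves: 103 - 5p = 4p - 49, giving 152 = 9p, p = 152/9 ≈ 16.8889, q = 167/9 ≈ 18.5556.
Δq = 18.5556 − 23 = -4.44.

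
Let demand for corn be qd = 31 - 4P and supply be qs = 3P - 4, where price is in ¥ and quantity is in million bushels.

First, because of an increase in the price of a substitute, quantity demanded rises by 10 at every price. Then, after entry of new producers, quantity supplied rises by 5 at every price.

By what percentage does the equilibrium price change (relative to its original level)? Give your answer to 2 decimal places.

Solve the original market: 31 - 4P = 3P - 4, hence P = 5 and q = 11.
With the change applied: demand qd = 41 - 4P, supply qs = 3P + 1.
New equilibrium: 41 - 4P = 3P + 1 ⇒ 40 = 7P ⇒ P = 40/7 ≈ 5.7143, q = 127/7 ≈ 18.1429.
%ΔP = (5.7143 − 5) / 5 × 100 = +14.29%.

+14.29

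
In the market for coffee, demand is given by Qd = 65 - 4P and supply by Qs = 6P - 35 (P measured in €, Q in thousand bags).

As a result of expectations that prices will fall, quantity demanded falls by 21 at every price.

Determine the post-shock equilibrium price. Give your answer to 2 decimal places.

7.90

Before the shock: 65 - 4P = 6P - 35 ⇒ 100 = 10P ⇒ P = 10, Q = 25.
The new curves are Qd = 44 - 4P (demand) and Qs = 6P - 35 (supply).
Setting them equal: 44 - 4P = 6P - 35 → 79 = 10P, so P = 7.9 and Q = 12.4.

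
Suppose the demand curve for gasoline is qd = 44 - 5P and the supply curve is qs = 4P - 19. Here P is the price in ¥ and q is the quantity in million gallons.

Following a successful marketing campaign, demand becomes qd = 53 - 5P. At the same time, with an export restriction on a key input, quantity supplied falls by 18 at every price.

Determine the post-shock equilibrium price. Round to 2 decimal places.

10.00

Initially, 44 - 5P = 4P - 19, so 63 = 9P and P = 7, q = 9.
After the shift, demand is qd = 53 - 5P and supply is qs = 4P - 37.
Clearing the new market: 53 - 5P = 4P - 37, so P = 10 and q = 3.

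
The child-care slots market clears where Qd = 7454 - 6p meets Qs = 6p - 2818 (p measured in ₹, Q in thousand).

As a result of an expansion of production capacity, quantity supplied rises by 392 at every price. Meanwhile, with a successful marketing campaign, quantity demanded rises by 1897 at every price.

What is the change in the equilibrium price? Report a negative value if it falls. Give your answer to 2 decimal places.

Initially, 7454 - 6p = 6p - 2818, so 10272 = 12p and p = 856, Q = 2318.
The shock moves the curves to Qd = 9351 - 6p and Qs = 6p - 2426.
New equilibrium: 9351 - 6p = 6p - 2426 ⇒ 11777 = 12p ⇒ p = 11777/12 ≈ 981.4167, Q = 3462.5.
Δp = 981.4167 − 856 = +125.42.

+125.42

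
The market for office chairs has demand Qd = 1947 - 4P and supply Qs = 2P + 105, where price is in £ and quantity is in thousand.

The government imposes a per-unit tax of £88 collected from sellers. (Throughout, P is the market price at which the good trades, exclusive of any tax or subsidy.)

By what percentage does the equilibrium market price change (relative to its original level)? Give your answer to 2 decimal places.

+9.55

Solve the original market: 1947 - 4P = 2P + 105, hence P = 307 and Q = 719.
Since sellers keep the price net of the tax, the effective supply curve becomes Qs = 2P - 71.
Clearing the new market: 1947 - 4P = 2P - 71, so P = 1009/3 ≈ 336.3333 and Q = 1805/3 ≈ 601.6667.
%ΔP = (336.3333 − 307) / 307 × 100 = +9.55%.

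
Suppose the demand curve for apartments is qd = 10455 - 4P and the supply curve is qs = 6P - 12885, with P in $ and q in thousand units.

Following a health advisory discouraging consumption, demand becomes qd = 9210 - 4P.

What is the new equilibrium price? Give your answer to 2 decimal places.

Initially, 10455 - 4P = 6P - 12885, so 23340 = 10P and P = 2334, q = 1119.
The shock moves the curves to qd = 9210 - 4P and qs = 6P - 12885.
Clearing the new market: 9210 - 4P = 6P - 12885, so P = 2209.5 and q = 372.

2209.50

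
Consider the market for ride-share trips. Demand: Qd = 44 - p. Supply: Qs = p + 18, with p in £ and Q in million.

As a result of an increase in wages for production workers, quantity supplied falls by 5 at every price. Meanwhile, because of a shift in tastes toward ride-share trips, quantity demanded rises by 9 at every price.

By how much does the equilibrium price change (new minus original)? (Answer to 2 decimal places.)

Original equilibrium: 44 - p = p + 18 gives 26 = 2p, so p = 13 and Q = 31.
The new curves are Qd = 53 - p (demand) and Qs = p + 13 (supply).
Clearing the new market: 53 - p = p + 13, so p = 20 and Q = 33.
Δp = 20 − 13 = +7.00.

+7.00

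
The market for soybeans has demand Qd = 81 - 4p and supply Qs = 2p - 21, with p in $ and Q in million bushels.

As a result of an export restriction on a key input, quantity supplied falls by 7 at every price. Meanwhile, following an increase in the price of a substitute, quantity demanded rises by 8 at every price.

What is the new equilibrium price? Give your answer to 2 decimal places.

19.50

Original equilibrium: 81 - 4p = 2p - 21 gives 102 = 6p, so p = 17 and Q = 13.
After the shift, demand is Qd = 89 - 4p and supply is Qs = 2p - 28.
Equate the new curves: 89 - 4p = 2p - 28, giving 117 = 6p, p = 19.5, Q = 11.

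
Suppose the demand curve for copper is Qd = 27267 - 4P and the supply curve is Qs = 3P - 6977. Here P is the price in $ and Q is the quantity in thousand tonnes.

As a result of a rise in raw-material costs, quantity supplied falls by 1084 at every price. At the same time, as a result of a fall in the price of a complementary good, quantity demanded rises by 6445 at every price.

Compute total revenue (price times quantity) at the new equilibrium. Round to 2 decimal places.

58731132.98

Original equilibrium: 27267 - 4P = 3P - 6977 gives 34244 = 7P, so P = 4892 and Q = 7699.
With the change applied: demand Qd = 33712 - 4P, supply Qs = 3P - 8061.
Setting them equal: 33712 - 4P = 3P - 8061 → 41773 = 7P, so P = 41773/7 ≈ 5967.5714 and Q = 68892/7 ≈ 9841.7143.
New expenditure = 5967.5714 × 9841.7143 = 58731132.98.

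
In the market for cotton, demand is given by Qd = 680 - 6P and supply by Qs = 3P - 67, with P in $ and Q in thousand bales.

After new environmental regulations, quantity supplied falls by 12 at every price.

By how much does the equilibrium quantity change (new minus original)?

Initially, 680 - 6P = 3P - 67, so 747 = 9P and P = 83, Q = 182.
The new curves are Qd = 680 - 6P (demand) and Qs = 3P - 79 (supply).
Setting them equal: 680 - 6P = 3P - 79 → 759 = 9P, so P = 253/3 ≈ 84.3333 and Q = 174.
ΔQ = 174 − 182 = -8.

-8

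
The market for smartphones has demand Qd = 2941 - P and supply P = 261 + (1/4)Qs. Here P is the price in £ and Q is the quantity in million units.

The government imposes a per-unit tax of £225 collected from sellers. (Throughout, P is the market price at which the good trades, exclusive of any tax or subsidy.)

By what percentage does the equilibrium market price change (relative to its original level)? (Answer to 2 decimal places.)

Before the shock: 2941 - P = 4P - 1044 ⇒ 3985 = 5P ⇒ P = 797, Q = 2144.
Since sellers keep the price net of the tax, the effective supply curve becomes Qs = 4P - 1944.
New equilibrium: 2941 - P = 4P - 1944 ⇒ 4885 = 5P ⇒ P = 977, Q = 1964.
%ΔP = (977 − 797) / 797 × 100 = +22.58%.

+22.58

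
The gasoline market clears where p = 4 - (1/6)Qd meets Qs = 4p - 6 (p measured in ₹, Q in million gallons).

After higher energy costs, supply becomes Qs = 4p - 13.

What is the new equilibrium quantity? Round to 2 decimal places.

Before the shock: 24 - 6p = 4p - 6 ⇒ 30 = 10p ⇒ p = 3, Q = 6.
The new curves are Qd = 24 - 6p (demand) and Qs = 4p - 13 (supply).
New equilibrium: 24 - 6p = 4p - 13 ⇒ 37 = 10p ⇒ p = 3.7, Q = 1.8.

1.80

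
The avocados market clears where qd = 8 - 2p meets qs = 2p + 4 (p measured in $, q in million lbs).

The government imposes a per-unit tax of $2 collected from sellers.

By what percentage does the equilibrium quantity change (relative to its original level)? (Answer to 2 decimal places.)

-33.33

Original equilibrium: 8 - 2p = 2p + 4 gives 4 = 4p, so p = 1 and q = 6.
Since sellers keep the price net of the tax, the effective supply curve becomes qs = 2p.
Clearing the new market: 8 - 2p = 2p, so p = 2 and q = 4.
%Δq = (4 − 6) / 6 × 100 = -33.33%.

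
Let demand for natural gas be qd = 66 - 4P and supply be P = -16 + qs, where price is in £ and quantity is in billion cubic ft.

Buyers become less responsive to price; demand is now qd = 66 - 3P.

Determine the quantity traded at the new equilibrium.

28.5

Original equilibrium: 66 - 4P = P + 16 gives 50 = 5P, so P = 10 and q = 26.
With the change applied: demand qd = 66 - 3P, supply qs = P + 16.
New equilibrium: 66 - 3P = P + 16 ⇒ 50 = 4P ⇒ P = 12.5, q = 28.5.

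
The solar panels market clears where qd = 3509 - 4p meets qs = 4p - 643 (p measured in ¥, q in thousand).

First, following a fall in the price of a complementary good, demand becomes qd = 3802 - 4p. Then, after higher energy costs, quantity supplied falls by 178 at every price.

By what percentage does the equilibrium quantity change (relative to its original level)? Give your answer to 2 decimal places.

Initially, 3509 - 4p = 4p - 643, so 4152 = 8p and p = 519, q = 1433.
With the change applied: demand qd = 3802 - 4p, supply qs = 4p - 821.
New equilibrium: 3802 - 4p = 4p - 821 ⇒ 4623 = 8p ⇒ p = 577.875, q = 1490.5.
%Δq = (1490.5 − 1433) / 1433 × 100 = +4.01%.

+4.01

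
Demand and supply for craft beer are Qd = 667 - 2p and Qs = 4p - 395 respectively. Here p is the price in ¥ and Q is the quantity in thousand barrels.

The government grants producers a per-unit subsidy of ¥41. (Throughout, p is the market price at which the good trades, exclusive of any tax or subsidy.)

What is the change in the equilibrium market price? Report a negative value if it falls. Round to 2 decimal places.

Solve the original market: 667 - 2p = 4p - 395, hence p = 177 and Q = 313.
Since sellers receive the price plus the subsidy, the effective supply curve becomes Qs = 4p - 231.
New equilibrium: 667 - 2p = 4p - 231 ⇒ 898 = 6p ⇒ p = 449/3 ≈ 149.6667, Q = 1103/3 ≈ 367.6667.
Δp = 149.6667 − 177 = -27.33.

-27.33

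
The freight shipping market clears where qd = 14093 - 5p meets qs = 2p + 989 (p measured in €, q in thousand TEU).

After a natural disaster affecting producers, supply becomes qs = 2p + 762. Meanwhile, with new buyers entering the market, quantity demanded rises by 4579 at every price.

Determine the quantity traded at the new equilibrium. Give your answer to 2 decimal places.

Initially, 14093 - 5p = 2p + 989, so 13104 = 7p and p = 1872, q = 4733.
With the change applied: demand qd = 18672 - 5p, supply qs = 2p + 762.
Setting them equal: 18672 - 5p = 2p + 762 → 17910 = 7p, so p = 17910/7 ≈ 2558.5714 and q = 41154/7 ≈ 5879.1429.

5879.14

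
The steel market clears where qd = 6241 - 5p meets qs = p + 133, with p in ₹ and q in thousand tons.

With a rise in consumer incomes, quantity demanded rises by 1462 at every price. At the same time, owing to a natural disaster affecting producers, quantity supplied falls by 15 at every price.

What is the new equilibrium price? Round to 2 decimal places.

Before the shock: 6241 - 5p = p + 133 ⇒ 6108 = 6p ⇒ p = 1018, q = 1151.
After the shift, demand is qd = 7703 - 5p and supply is qs = p + 118.
Equate the new curves: 7703 - 5p = p + 118, giving 7585 = 6p, p = 7585/6 ≈ 1264.1667, q = 8293/6 ≈ 1382.1667.

1264.17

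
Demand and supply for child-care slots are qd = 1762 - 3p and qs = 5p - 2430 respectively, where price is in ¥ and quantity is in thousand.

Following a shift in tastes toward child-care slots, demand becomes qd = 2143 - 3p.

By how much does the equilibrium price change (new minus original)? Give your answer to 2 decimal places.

Original equilibrium: 1762 - 3p = 5p - 2430 gives 4192 = 8p, so p = 524 and q = 190.
The new curves are qd = 2143 - 3p (demand) and qs = 5p - 2430 (supply).
Clearing the new market: 2143 - 3p = 5p - 2430, so p = 571.625 and q = 428.125.
Δp = 571.625 − 524 = +47.63.

+47.63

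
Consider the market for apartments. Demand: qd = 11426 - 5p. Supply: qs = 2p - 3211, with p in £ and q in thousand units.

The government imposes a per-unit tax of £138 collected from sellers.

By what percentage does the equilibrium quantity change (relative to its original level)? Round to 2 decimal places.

-20.30

Before the shock: 11426 - 5p = 2p - 3211 ⇒ 14637 = 7p ⇒ p = 2091, q = 971.
Since sellers keep the price net of the tax, the effective supply curve becomes qs = 2p - 3487.
Equate the new curves: 11426 - 5p = 2p - 3487, giving 14913 = 7p, p = 14913/7 ≈ 2130.4286, q = 5417/7 ≈ 773.8571.
%Δq = (773.8571 − 971) / 971 × 100 = -20.30%.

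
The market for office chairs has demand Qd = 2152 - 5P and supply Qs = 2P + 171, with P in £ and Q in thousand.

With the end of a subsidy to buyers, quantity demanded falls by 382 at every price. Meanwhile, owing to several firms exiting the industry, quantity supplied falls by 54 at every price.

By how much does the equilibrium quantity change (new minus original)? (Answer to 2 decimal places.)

Solve the original market: 2152 - 5P = 2P + 171, hence P = 283 and Q = 737.
The shock moves the curves to Qd = 1770 - 5P and Qs = 2P + 117.
Equate the new curves: 1770 - 5P = 2P + 117, giving 1653 = 7P, P = 1653/7 ≈ 236.1429, Q = 4125/7 ≈ 589.2857.
ΔQ = 589.2857 − 737 = -147.71.

-147.71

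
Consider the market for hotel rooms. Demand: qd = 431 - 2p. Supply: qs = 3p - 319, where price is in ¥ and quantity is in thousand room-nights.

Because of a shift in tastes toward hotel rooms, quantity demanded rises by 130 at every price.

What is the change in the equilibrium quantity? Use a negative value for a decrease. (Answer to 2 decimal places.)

Initially, 431 - 2p = 3p - 319, so 750 = 5p and p = 150, q = 131.
With the change applied: demand qd = 561 - 2p, supply qs = 3p - 319.
New equilibrium: 561 - 2p = 3p - 319 ⇒ 880 = 5p ⇒ p = 176, q = 209.
Δq = 209 − 131 = +78.00.

+78.00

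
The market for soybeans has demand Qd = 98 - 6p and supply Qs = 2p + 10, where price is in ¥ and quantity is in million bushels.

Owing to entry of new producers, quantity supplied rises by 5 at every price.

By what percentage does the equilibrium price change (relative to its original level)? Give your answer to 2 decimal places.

-5.68

Before the shock: 98 - 6p = 2p + 10 ⇒ 88 = 8p ⇒ p = 11, Q = 32.
The new curves are Qd = 98 - 6p (demand) and Qs = 2p + 15 (supply).
Equate the new curves: 98 - 6p = 2p + 15, giving 83 = 8p, p = 10.375, Q = 35.75.
%Δp = (10.375 − 11) / 11 × 100 = -5.68%.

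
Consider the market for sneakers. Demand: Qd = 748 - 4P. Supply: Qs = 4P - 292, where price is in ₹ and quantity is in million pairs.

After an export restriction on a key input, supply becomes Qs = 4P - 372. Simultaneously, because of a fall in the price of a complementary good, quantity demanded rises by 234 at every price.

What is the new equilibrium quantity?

Before the shock: 748 - 4P = 4P - 292 ⇒ 1040 = 8P ⇒ P = 130, Q = 228.
The shock moves the curves to Qd = 982 - 4P and Qs = 4P - 372.
Equate the new curves: 982 - 4P = 4P - 372, giving 1354 = 8P, P = 169.25, Q = 305.

305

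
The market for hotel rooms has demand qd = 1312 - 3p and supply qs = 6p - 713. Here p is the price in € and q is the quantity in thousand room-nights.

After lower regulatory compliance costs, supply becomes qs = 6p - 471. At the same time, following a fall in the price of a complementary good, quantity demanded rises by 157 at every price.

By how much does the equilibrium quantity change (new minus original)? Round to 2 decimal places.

Initially, 1312 - 3p = 6p - 713, so 2025 = 9p and p = 225, q = 637.
With the change applied: demand qd = 1469 - 3p, supply qs = 6p - 471.
Equate the new curves: 1469 - 3p = 6p - 471, giving 1940 = 9p, p = 1940/9 ≈ 215.5556, q = 2467/3 ≈ 822.3333.
Δq = 822.3333 − 637 = +185.33.

+185.33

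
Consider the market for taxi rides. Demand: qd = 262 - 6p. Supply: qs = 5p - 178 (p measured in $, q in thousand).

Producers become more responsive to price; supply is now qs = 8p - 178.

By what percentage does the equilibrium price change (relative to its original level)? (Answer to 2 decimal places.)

-21.43

Solve the original market: 262 - 6p = 5p - 178, hence p = 40 and q = 22.
With the change applied: demand qd = 262 - 6p, supply qs = 8p - 178.
New equilibrium: 262 - 6p = 8p - 178 ⇒ 440 = 14p ⇒ p = 220/7 ≈ 31.4286, q = 514/7 ≈ 73.4286.
%Δp = (31.4286 − 40) / 40 × 100 = -21.43%.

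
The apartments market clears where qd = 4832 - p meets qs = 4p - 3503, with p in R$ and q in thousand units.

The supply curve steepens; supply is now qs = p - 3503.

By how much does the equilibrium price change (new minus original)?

Solve the original market: 4832 - p = 4p - 3503, hence p = 1667 and q = 3165.
The shock moves the curves to qd = 4832 - p and qs = p - 3503.
Clearing the new market: 4832 - p = p - 3503, so p = 4167.5 and q = 664.5.
Δp = 4167.5 − 1667 = +2500.5.

+2500.5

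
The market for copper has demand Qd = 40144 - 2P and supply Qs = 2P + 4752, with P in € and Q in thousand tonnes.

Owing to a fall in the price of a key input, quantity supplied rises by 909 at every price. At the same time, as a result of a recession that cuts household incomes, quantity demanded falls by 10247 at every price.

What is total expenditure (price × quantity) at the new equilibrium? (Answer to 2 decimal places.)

107722961.00

Initially, 40144 - 2P = 2P + 4752, so 35392 = 4P and P = 8848, Q = 22448.
The shock moves the curves to Qd = 29897 - 2P and Qs = 2P + 5661.
New equilibrium: 29897 - 2P = 2P + 5661 ⇒ 24236 = 4P ⇒ P = 6059, Q = 17779.
New expenditure = 6059 × 17779 = 107722961.00.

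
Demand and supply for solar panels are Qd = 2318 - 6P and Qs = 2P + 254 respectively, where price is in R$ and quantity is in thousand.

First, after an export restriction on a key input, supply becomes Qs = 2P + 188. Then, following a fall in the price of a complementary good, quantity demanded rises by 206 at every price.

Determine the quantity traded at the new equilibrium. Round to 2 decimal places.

772.00

Original equilibrium: 2318 - 6P = 2P + 254 gives 2064 = 8P, so P = 258 and Q = 770.
The shock moves the curves to Qd = 2524 - 6P and Qs = 2P + 188.
Equate the new curves: 2524 - 6P = 2P + 188, giving 2336 = 8P, P = 292, Q = 772.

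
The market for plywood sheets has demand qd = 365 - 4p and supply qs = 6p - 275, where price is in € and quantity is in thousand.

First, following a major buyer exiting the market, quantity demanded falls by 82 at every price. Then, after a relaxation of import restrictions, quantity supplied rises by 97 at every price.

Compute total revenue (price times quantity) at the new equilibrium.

Solve the original market: 365 - 4p = 6p - 275, hence p = 64 and q = 109.
With the change applied: demand qd = 283 - 4p, supply qs = 6p - 178.
Setting them equal: 283 - 4p = 6p - 178 → 461 = 10p, so p = 46.1 and q = 98.6.
New expenditure = 46.1 × 98.6 = 4545.46.

4545.46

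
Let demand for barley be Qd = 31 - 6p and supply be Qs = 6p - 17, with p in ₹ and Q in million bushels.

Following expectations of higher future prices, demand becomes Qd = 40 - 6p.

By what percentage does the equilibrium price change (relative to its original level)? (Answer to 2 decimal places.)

+18.75

Solve the original market: 31 - 6p = 6p - 17, hence p = 4 and Q = 7.
After the shift, demand is Qd = 40 - 6p and supply is Qs = 6p - 17.
Equate the new curves: 40 - 6p = 6p - 17, giving 57 = 12p, p = 4.75, Q = 11.5.
%Δp = (4.75 − 4) / 4 × 100 = +18.75%.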